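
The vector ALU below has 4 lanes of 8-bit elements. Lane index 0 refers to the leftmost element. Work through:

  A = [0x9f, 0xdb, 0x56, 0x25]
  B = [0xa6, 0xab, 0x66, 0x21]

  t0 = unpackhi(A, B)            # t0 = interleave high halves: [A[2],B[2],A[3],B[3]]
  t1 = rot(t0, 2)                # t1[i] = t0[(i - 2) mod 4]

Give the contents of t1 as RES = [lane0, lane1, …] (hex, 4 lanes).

t0 = [0x56, 0x66, 0x25, 0x21]
t1 = [0x25, 0x21, 0x56, 0x66]

RES = [ 0x25  0x21  0x56  0x66 ]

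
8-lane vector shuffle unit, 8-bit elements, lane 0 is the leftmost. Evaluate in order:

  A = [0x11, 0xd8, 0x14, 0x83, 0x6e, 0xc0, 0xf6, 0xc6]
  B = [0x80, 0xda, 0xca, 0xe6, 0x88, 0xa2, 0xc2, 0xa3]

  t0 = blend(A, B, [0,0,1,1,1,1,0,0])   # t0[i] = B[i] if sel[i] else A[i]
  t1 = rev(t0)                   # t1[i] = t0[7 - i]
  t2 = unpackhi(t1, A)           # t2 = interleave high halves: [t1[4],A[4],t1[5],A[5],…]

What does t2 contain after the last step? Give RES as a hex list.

RES = [ 0xe6  0x6e  0xca  0xc0  0xd8  0xf6  0x11  0xc6 ]

→ t0 |11|d8|ca|e6|88|a2|f6|c6|
→ t1 |c6|f6|a2|88|e6|ca|d8|11|
→ t2 |e6|6e|ca|c0|d8|f6|11|c6|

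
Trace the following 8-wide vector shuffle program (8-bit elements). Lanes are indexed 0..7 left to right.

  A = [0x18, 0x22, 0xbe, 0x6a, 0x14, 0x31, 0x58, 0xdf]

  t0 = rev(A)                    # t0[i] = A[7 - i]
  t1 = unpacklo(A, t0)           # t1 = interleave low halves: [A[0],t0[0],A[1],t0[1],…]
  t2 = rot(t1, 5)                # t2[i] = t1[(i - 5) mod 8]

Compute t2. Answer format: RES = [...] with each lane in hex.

RES = [0x58, 0xbe, 0x31, 0x6a, 0x14, 0x18, 0xdf, 0x22]

  t0: df 58 31 14 6a be 22 18
  t1: 18 df 22 58 be 31 6a 14
  t2: 58 be 31 6a 14 18 df 22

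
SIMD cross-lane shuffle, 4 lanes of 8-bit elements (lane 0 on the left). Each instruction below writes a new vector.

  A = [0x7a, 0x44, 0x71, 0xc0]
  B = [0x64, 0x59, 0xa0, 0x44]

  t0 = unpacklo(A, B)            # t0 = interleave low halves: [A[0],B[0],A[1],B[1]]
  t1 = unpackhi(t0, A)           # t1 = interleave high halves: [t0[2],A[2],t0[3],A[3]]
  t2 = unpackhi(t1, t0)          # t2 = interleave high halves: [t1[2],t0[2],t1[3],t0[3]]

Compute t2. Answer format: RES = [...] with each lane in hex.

RES = [ 0x59  0x44  0xc0  0x59 ]

  t0: 7a 64 44 59
  t1: 44 71 59 c0
  t2: 59 44 c0 59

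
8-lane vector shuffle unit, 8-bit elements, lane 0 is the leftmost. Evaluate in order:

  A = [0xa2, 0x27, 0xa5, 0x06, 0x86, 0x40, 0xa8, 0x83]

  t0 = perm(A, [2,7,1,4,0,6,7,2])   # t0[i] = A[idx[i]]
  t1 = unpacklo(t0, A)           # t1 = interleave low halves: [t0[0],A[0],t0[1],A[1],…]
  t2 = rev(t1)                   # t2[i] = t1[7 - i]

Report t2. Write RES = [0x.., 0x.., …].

RES = [ 0x06  0x86  0xa5  0x27  0x27  0x83  0xa2  0xa5 ]

→ t0 |a5|83|27|86|a2|a8|83|a5|
→ t1 |a5|a2|83|27|27|a5|86|06|
→ t2 |06|86|a5|27|27|83|a2|a5|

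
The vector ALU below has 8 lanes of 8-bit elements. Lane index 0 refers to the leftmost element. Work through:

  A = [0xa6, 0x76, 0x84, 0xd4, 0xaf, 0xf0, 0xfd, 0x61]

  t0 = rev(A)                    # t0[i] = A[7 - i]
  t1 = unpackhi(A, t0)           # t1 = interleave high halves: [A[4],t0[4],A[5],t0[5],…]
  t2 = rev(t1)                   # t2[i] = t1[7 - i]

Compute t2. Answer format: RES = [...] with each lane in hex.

t0 = [0x61, 0xfd, 0xf0, 0xaf, 0xd4, 0x84, 0x76, 0xa6]
t1 = [0xaf, 0xd4, 0xf0, 0x84, 0xfd, 0x76, 0x61, 0xa6]
t2 = [0xa6, 0x61, 0x76, 0xfd, 0x84, 0xf0, 0xd4, 0xaf]

RES = [0xa6, 0x61, 0x76, 0xfd, 0x84, 0xf0, 0xd4, 0xaf]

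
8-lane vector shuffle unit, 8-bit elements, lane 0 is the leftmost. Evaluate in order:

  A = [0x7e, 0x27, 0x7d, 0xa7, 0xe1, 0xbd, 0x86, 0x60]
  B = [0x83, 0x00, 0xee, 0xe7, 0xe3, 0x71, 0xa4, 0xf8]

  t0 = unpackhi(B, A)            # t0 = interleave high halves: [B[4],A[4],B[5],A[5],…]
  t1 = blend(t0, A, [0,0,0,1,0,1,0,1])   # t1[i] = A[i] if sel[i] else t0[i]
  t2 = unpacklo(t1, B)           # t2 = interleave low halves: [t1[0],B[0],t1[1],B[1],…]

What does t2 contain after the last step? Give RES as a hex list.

RES = [0xe3, 0x83, 0xe1, 0x00, 0x71, 0xee, 0xa7, 0xe7]

t0 = [0xe3, 0xe1, 0x71, 0xbd, 0xa4, 0x86, 0xf8, 0x60]
t1 = [0xe3, 0xe1, 0x71, 0xa7, 0xa4, 0xbd, 0xf8, 0x60]
t2 = [0xe3, 0x83, 0xe1, 0x00, 0x71, 0xee, 0xa7, 0xe7]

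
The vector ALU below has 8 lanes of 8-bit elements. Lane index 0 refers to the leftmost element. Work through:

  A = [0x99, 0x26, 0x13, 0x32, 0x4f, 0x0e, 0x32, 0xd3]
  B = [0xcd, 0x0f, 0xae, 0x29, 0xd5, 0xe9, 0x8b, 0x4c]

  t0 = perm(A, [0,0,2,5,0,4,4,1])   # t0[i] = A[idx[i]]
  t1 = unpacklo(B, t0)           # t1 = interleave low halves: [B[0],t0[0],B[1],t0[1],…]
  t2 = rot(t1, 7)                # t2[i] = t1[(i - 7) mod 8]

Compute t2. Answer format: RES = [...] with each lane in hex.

RES = [ 0x99  0x0f  0x99  0xae  0x13  0x29  0x0e  0xcd ]

t0 = [0x99, 0x99, 0x13, 0x0e, 0x99, 0x4f, 0x4f, 0x26]
t1 = [0xcd, 0x99, 0x0f, 0x99, 0xae, 0x13, 0x29, 0x0e]
t2 = [0x99, 0x0f, 0x99, 0xae, 0x13, 0x29, 0x0e, 0xcd]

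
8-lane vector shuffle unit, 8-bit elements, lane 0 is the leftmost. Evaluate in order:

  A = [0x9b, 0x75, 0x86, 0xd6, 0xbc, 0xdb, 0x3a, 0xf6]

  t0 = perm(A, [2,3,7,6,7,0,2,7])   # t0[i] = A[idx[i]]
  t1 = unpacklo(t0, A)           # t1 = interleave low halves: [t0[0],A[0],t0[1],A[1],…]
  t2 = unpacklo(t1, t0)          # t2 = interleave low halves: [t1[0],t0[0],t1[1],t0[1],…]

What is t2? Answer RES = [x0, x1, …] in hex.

RES = [ 0x86  0x86  0x9b  0xd6  0xd6  0xf6  0x75  0x3a ]

  t0: 86 d6 f6 3a f6 9b 86 f6
  t1: 86 9b d6 75 f6 86 3a d6
  t2: 86 86 9b d6 d6 f6 75 3a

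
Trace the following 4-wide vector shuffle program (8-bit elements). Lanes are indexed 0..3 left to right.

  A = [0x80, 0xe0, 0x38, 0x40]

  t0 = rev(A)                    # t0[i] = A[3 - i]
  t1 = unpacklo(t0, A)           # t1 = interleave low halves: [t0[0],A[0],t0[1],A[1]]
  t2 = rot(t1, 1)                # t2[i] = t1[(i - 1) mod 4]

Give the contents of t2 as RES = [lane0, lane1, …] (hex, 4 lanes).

t0 = [0x40, 0x38, 0xe0, 0x80]
t1 = [0x40, 0x80, 0x38, 0xe0]
t2 = [0xe0, 0x40, 0x80, 0x38]

RES = [ 0xe0  0x40  0x80  0x38 ]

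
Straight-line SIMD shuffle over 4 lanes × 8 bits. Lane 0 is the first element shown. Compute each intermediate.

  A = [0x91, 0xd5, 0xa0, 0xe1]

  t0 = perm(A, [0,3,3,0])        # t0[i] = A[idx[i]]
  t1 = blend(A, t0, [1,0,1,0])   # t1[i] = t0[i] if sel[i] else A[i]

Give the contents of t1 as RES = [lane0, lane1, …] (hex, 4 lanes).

RES = [0x91, 0xd5, 0xe1, 0xe1]

  t0: 91 e1 e1 91
  t1: 91 d5 e1 e1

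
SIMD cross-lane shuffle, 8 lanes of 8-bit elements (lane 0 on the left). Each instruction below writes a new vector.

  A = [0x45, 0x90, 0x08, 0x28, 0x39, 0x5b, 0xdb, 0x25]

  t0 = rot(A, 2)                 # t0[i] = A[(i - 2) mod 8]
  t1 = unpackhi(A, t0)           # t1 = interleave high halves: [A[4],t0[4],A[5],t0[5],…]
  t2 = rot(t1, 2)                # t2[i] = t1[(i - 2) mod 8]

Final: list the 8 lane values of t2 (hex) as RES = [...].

→ t0 |db|25|45|90|08|28|39|5b|
→ t1 |39|08|5b|28|db|39|25|5b|
→ t2 |25|5b|39|08|5b|28|db|39|

RES = [0x25, 0x5b, 0x39, 0x08, 0x5b, 0x28, 0xdb, 0x39]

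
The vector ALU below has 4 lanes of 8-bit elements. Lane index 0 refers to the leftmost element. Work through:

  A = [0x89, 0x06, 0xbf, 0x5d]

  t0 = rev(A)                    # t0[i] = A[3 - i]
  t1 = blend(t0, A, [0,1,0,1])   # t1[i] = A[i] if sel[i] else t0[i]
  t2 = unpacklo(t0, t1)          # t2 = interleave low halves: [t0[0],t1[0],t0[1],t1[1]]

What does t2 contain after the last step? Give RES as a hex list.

RES = [ 0x5d  0x5d  0xbf  0x06 ]

  t0: 5d bf 06 89
  t1: 5d 06 06 5d
  t2: 5d 5d bf 06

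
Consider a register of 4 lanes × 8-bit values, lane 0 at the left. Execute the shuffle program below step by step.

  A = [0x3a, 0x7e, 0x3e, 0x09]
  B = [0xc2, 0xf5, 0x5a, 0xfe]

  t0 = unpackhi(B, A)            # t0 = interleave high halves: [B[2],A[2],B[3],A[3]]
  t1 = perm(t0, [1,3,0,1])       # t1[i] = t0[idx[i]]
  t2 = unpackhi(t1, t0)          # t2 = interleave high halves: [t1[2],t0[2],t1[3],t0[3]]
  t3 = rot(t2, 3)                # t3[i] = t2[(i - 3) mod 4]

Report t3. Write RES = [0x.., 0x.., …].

t0 = [0x5a, 0x3e, 0xfe, 0x09]
t1 = [0x3e, 0x09, 0x5a, 0x3e]
t2 = [0x5a, 0xfe, 0x3e, 0x09]
t3 = [0xfe, 0x3e, 0x09, 0x5a]

RES = [0xfe, 0x3e, 0x09, 0x5a]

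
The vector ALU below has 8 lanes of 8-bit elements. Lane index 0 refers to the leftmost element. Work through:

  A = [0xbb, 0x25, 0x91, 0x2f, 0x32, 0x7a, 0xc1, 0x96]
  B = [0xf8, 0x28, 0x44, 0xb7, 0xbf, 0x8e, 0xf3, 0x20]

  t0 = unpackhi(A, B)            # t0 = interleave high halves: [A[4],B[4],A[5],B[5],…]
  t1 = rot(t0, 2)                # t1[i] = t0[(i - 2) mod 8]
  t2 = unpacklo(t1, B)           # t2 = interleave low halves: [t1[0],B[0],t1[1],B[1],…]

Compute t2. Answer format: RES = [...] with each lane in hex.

RES = [ 0x96  0xf8  0x20  0x28  0x32  0x44  0xbf  0xb7 ]

→ t0 |32|bf|7a|8e|c1|f3|96|20|
→ t1 |96|20|32|bf|7a|8e|c1|f3|
→ t2 |96|f8|20|28|32|44|bf|b7|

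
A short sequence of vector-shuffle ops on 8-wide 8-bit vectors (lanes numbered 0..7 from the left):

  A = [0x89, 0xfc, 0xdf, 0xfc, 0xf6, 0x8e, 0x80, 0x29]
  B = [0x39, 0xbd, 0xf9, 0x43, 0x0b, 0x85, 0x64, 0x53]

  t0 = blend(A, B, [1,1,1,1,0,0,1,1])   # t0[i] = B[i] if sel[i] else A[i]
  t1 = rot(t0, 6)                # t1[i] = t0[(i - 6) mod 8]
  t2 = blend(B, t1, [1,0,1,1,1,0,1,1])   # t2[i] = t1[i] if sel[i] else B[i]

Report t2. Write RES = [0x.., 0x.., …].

RES = [0xf9, 0xbd, 0xf6, 0x8e, 0x64, 0x85, 0x39, 0xbd]

t0 = [0x39, 0xbd, 0xf9, 0x43, 0xf6, 0x8e, 0x64, 0x53]
t1 = [0xf9, 0x43, 0xf6, 0x8e, 0x64, 0x53, 0x39, 0xbd]
t2 = [0xf9, 0xbd, 0xf6, 0x8e, 0x64, 0x85, 0x39, 0xbd]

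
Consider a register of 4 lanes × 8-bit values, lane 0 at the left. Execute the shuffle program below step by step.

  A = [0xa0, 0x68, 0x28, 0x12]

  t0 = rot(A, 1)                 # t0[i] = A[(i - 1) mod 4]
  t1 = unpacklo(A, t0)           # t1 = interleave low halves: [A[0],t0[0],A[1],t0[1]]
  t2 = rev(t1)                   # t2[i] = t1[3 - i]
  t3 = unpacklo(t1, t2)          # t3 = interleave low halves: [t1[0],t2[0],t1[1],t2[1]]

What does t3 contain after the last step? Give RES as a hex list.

RES = [0xa0, 0xa0, 0x12, 0x68]

→ t0 |12|a0|68|28|
→ t1 |a0|12|68|a0|
→ t2 |a0|68|12|a0|
→ t3 |a0|a0|12|68|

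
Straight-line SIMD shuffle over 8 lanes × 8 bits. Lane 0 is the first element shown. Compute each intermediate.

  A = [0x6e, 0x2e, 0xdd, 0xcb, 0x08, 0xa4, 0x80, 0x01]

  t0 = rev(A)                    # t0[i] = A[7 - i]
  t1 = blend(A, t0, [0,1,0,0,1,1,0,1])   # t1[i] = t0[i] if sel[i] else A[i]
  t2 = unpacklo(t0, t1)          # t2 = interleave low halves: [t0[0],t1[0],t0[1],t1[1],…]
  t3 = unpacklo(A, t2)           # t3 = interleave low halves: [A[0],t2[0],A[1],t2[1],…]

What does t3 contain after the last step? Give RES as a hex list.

RES = [0x6e, 0x01, 0x2e, 0x6e, 0xdd, 0x80, 0xcb, 0x80]

t0 = [0x01, 0x80, 0xa4, 0x08, 0xcb, 0xdd, 0x2e, 0x6e]
t1 = [0x6e, 0x80, 0xdd, 0xcb, 0xcb, 0xdd, 0x80, 0x6e]
t2 = [0x01, 0x6e, 0x80, 0x80, 0xa4, 0xdd, 0x08, 0xcb]
t3 = [0x6e, 0x01, 0x2e, 0x6e, 0xdd, 0x80, 0xcb, 0x80]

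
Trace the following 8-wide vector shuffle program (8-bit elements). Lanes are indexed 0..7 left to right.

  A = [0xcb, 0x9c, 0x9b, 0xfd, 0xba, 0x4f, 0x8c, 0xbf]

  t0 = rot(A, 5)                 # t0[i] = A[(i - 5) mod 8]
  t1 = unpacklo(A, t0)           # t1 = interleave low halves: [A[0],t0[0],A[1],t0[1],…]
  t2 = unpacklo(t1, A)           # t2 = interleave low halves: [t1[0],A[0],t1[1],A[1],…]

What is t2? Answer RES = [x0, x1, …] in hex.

RES = [ 0xcb  0xcb  0xfd  0x9c  0x9c  0x9b  0xba  0xfd ]

  t0: fd ba 4f 8c bf cb 9c 9b
  t1: cb fd 9c ba 9b 4f fd 8c
  t2: cb cb fd 9c 9c 9b ba fd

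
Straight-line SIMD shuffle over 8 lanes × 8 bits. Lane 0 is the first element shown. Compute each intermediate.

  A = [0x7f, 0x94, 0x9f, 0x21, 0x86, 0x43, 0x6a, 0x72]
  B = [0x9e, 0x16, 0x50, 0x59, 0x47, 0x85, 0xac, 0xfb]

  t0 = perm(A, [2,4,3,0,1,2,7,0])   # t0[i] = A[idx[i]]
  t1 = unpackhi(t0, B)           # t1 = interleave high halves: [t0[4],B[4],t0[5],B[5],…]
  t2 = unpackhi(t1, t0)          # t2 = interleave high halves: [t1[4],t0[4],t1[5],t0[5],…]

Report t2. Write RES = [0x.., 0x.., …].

RES = [0x72, 0x94, 0xac, 0x9f, 0x7f, 0x72, 0xfb, 0x7f]

  t0: 9f 86 21 7f 94 9f 72 7f
  t1: 94 47 9f 85 72 ac 7f fb
  t2: 72 94 ac 9f 7f 72 fb 7f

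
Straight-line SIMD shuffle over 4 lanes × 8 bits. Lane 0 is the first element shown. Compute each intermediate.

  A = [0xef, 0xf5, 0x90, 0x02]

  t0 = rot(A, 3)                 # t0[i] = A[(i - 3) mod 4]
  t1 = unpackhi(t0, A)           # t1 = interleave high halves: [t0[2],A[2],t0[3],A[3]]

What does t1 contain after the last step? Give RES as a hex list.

t0 = [0xf5, 0x90, 0x02, 0xef]
t1 = [0x02, 0x90, 0xef, 0x02]

RES = [ 0x02  0x90  0xef  0x02 ]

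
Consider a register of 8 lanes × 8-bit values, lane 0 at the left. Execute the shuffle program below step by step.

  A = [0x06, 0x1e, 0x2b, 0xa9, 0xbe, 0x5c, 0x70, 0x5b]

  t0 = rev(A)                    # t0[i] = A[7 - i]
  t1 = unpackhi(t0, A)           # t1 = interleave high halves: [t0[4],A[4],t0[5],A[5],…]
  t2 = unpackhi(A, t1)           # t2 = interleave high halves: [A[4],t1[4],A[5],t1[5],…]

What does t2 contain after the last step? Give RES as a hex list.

t0 = [0x5b, 0x70, 0x5c, 0xbe, 0xa9, 0x2b, 0x1e, 0x06]
t1 = [0xa9, 0xbe, 0x2b, 0x5c, 0x1e, 0x70, 0x06, 0x5b]
t2 = [0xbe, 0x1e, 0x5c, 0x70, 0x70, 0x06, 0x5b, 0x5b]

RES = [0xbe, 0x1e, 0x5c, 0x70, 0x70, 0x06, 0x5b, 0x5b]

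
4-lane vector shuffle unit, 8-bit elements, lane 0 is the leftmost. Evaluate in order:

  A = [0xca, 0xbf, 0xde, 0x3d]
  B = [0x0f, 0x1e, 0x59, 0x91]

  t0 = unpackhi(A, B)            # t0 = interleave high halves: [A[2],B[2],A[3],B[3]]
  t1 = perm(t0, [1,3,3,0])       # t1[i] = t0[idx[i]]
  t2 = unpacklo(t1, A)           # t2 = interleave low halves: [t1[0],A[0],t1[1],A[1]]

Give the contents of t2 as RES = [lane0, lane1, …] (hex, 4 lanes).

  t0: de 59 3d 91
  t1: 59 91 91 de
  t2: 59 ca 91 bf

RES = [0x59, 0xca, 0x91, 0xbf]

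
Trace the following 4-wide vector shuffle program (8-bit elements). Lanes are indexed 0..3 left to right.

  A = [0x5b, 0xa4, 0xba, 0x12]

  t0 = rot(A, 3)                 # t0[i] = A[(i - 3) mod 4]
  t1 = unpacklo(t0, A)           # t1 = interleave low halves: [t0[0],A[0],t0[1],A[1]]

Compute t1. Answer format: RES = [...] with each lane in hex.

→ t0 |a4|ba|12|5b|
→ t1 |a4|5b|ba|a4|

RES = [ 0xa4  0x5b  0xba  0xa4 ]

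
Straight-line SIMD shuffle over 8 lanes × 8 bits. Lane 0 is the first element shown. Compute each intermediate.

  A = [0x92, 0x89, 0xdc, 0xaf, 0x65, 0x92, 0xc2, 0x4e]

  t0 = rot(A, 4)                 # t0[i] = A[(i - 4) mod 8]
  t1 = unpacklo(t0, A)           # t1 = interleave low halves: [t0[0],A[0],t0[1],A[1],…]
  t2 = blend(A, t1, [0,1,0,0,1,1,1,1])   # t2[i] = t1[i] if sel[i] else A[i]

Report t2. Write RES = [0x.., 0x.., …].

RES = [ 0x92  0x92  0xdc  0xaf  0xc2  0xdc  0x4e  0xaf ]

t0 = [0x65, 0x92, 0xc2, 0x4e, 0x92, 0x89, 0xdc, 0xaf]
t1 = [0x65, 0x92, 0x92, 0x89, 0xc2, 0xdc, 0x4e, 0xaf]
t2 = [0x92, 0x92, 0xdc, 0xaf, 0xc2, 0xdc, 0x4e, 0xaf]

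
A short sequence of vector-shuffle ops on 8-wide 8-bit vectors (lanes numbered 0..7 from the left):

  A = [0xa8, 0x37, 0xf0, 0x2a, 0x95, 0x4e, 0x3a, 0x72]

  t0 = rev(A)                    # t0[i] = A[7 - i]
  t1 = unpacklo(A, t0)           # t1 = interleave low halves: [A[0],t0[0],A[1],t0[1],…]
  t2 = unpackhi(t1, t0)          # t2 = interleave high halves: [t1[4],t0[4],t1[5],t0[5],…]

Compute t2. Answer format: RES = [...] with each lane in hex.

→ t0 |72|3a|4e|95|2a|f0|37|a8|
→ t1 |a8|72|37|3a|f0|4e|2a|95|
→ t2 |f0|2a|4e|f0|2a|37|95|a8|

RES = [0xf0, 0x2a, 0x4e, 0xf0, 0x2a, 0x37, 0x95, 0xa8]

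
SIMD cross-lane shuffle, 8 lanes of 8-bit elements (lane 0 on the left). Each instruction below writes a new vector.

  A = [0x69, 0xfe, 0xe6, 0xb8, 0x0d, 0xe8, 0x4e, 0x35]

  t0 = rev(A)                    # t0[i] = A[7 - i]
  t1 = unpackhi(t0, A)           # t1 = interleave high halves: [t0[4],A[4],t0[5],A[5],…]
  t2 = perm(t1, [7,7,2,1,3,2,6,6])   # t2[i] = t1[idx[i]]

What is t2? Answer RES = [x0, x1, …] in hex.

→ t0 |35|4e|e8|0d|b8|e6|fe|69|
→ t1 |b8|0d|e6|e8|fe|4e|69|35|
→ t2 |35|35|e6|0d|e8|e6|69|69|

RES = [ 0x35  0x35  0xe6  0x0d  0xe8  0xe6  0x69  0x69 ]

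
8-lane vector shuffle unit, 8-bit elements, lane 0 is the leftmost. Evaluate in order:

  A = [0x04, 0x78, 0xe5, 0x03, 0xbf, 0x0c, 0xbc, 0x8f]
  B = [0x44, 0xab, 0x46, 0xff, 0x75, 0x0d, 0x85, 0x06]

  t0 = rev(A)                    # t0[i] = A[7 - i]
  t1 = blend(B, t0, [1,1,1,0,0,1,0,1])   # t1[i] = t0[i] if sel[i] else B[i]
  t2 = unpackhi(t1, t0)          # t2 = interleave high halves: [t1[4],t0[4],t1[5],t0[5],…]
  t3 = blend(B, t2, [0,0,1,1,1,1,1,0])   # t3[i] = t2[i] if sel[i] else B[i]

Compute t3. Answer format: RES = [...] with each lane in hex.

RES = [ 0x44  0xab  0xe5  0xe5  0x85  0x78  0x04  0x06 ]

→ t0 |8f|bc|0c|bf|03|e5|78|04|
→ t1 |8f|bc|0c|ff|75|e5|85|04|
→ t2 |75|03|e5|e5|85|78|04|04|
→ t3 |44|ab|e5|e5|85|78|04|06|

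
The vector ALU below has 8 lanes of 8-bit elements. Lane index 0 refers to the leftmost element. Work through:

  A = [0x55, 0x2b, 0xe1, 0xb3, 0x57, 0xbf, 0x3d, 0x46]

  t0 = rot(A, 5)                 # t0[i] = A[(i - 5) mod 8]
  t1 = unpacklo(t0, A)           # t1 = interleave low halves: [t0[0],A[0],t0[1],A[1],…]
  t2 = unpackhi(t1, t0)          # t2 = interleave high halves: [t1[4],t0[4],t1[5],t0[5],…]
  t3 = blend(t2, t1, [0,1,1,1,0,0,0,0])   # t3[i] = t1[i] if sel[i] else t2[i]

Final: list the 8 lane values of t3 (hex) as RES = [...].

→ t0 |b3|57|bf|3d|46|55|2b|e1|
→ t1 |b3|55|57|2b|bf|e1|3d|b3|
→ t2 |bf|46|e1|55|3d|2b|b3|e1|
→ t3 |bf|55|57|2b|3d|2b|b3|e1|

RES = [ 0xbf  0x55  0x57  0x2b  0x3d  0x2b  0xb3  0xe1 ]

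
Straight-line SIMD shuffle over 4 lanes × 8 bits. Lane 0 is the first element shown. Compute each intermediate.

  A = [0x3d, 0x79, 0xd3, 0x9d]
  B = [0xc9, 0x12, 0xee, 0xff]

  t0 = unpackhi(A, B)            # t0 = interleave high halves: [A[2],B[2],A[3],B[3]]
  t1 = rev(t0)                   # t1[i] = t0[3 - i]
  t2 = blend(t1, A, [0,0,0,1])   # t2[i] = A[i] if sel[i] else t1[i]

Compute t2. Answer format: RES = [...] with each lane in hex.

RES = [ 0xff  0x9d  0xee  0x9d ]

→ t0 |d3|ee|9d|ff|
→ t1 |ff|9d|ee|d3|
→ t2 |ff|9d|ee|9d|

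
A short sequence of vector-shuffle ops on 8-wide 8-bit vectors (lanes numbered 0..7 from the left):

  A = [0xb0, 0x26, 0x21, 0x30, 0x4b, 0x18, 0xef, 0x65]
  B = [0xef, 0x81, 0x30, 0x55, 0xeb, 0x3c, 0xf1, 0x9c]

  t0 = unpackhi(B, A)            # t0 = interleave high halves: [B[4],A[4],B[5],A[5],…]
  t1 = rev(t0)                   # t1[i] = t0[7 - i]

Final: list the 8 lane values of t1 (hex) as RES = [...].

RES = [0x65, 0x9c, 0xef, 0xf1, 0x18, 0x3c, 0x4b, 0xeb]

  t0: eb 4b 3c 18 f1 ef 9c 65
  t1: 65 9c ef f1 18 3c 4b eb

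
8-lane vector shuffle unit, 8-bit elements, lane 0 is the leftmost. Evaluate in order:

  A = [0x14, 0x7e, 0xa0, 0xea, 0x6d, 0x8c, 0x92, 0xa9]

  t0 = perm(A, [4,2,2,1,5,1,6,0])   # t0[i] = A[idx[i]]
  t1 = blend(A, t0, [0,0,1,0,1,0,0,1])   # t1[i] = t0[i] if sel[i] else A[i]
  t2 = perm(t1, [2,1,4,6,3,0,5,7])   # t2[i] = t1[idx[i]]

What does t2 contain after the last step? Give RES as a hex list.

t0 = [0x6d, 0xa0, 0xa0, 0x7e, 0x8c, 0x7e, 0x92, 0x14]
t1 = [0x14, 0x7e, 0xa0, 0xea, 0x8c, 0x8c, 0x92, 0x14]
t2 = [0xa0, 0x7e, 0x8c, 0x92, 0xea, 0x14, 0x8c, 0x14]

RES = [0xa0, 0x7e, 0x8c, 0x92, 0xea, 0x14, 0x8c, 0x14]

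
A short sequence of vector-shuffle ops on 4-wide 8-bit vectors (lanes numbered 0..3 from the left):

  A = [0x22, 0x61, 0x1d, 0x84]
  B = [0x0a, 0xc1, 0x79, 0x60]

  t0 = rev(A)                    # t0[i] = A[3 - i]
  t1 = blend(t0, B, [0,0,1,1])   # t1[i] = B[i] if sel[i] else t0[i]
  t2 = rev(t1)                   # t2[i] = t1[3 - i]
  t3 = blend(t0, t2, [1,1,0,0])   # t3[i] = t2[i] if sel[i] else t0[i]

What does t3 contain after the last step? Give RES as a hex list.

RES = [ 0x60  0x79  0x61  0x22 ]

→ t0 |84|1d|61|22|
→ t1 |84|1d|79|60|
→ t2 |60|79|1d|84|
→ t3 |60|79|61|22|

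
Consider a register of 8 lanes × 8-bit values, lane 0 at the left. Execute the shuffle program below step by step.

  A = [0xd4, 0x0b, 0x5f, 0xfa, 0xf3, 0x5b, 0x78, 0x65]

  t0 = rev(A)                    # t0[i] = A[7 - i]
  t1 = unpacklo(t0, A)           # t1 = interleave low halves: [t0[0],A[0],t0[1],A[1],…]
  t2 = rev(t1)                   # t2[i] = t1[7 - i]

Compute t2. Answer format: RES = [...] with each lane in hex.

RES = [0xfa, 0xf3, 0x5f, 0x5b, 0x0b, 0x78, 0xd4, 0x65]

→ t0 |65|78|5b|f3|fa|5f|0b|d4|
→ t1 |65|d4|78|0b|5b|5f|f3|fa|
→ t2 |fa|f3|5f|5b|0b|78|d4|65|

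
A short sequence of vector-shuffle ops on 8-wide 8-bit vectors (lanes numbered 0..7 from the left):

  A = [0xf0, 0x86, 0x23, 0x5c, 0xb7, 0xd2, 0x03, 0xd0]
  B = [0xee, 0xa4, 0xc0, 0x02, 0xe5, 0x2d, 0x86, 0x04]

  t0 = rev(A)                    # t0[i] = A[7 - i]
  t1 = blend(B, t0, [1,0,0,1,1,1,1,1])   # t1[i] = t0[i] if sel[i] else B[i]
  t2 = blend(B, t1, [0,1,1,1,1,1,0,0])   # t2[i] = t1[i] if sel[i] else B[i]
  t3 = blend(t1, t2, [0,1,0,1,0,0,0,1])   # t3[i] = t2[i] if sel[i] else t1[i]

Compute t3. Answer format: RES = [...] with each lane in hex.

→ t0 |d0|03|d2|b7|5c|23|86|f0|
→ t1 |d0|a4|c0|b7|5c|23|86|f0|
→ t2 |ee|a4|c0|b7|5c|23|86|04|
→ t3 |d0|a4|c0|b7|5c|23|86|04|

RES = [ 0xd0  0xa4  0xc0  0xb7  0x5c  0x23  0x86  0x04 ]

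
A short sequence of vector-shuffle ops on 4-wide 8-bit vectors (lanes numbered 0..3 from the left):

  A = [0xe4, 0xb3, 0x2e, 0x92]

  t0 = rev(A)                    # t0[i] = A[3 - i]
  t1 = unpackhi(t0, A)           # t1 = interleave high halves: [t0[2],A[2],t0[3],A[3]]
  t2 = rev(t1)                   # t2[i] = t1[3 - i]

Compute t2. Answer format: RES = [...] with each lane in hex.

RES = [0x92, 0xe4, 0x2e, 0xb3]

t0 = [0x92, 0x2e, 0xb3, 0xe4]
t1 = [0xb3, 0x2e, 0xe4, 0x92]
t2 = [0x92, 0xe4, 0x2e, 0xb3]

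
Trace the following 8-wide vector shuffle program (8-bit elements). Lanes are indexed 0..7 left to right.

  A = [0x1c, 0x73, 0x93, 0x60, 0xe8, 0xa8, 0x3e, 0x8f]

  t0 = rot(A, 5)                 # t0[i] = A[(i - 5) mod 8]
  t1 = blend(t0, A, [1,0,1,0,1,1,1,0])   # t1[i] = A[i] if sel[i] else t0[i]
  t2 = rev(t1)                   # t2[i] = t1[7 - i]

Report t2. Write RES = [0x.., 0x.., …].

RES = [0x93, 0x3e, 0xa8, 0xe8, 0x3e, 0x93, 0xe8, 0x1c]

→ t0 |60|e8|a8|3e|8f|1c|73|93|
→ t1 |1c|e8|93|3e|e8|a8|3e|93|
→ t2 |93|3e|a8|e8|3e|93|e8|1c|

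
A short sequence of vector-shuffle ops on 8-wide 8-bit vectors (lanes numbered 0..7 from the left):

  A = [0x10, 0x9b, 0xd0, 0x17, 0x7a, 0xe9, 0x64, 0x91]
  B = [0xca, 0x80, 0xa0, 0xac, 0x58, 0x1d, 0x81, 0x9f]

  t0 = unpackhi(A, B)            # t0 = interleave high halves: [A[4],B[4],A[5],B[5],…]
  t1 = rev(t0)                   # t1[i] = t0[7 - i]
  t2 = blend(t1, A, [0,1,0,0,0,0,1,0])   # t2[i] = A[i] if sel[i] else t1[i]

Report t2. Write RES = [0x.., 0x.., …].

t0 = [0x7a, 0x58, 0xe9, 0x1d, 0x64, 0x81, 0x91, 0x9f]
t1 = [0x9f, 0x91, 0x81, 0x64, 0x1d, 0xe9, 0x58, 0x7a]
t2 = [0x9f, 0x9b, 0x81, 0x64, 0x1d, 0xe9, 0x64, 0x7a]

RES = [0x9f, 0x9b, 0x81, 0x64, 0x1d, 0xe9, 0x64, 0x7a]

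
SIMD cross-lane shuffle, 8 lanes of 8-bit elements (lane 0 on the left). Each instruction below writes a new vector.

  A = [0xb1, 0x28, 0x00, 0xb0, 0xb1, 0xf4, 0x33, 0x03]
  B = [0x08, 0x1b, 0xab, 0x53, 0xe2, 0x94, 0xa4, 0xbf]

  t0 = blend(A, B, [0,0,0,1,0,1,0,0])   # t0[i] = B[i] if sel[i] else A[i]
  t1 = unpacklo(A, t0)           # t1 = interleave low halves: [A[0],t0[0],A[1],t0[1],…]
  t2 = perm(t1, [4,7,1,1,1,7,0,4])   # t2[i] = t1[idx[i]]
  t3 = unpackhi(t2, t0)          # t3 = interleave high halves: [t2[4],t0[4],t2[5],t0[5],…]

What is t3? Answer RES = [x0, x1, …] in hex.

RES = [ 0xb1  0xb1  0x53  0x94  0xb1  0x33  0x00  0x03 ]

t0 = [0xb1, 0x28, 0x00, 0x53, 0xb1, 0x94, 0x33, 0x03]
t1 = [0xb1, 0xb1, 0x28, 0x28, 0x00, 0x00, 0xb0, 0x53]
t2 = [0x00, 0x53, 0xb1, 0xb1, 0xb1, 0x53, 0xb1, 0x00]
t3 = [0xb1, 0xb1, 0x53, 0x94, 0xb1, 0x33, 0x00, 0x03]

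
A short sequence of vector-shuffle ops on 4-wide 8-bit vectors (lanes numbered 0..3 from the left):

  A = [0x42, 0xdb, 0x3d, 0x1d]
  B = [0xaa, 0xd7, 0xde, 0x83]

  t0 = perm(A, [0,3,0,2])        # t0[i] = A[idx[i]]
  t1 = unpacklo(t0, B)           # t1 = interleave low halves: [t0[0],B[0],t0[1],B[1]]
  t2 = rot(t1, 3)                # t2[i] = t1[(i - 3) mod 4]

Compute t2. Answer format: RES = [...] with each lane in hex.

  t0: 42 1d 42 3d
  t1: 42 aa 1d d7
  t2: aa 1d d7 42

RES = [0xaa, 0x1d, 0xd7, 0x42]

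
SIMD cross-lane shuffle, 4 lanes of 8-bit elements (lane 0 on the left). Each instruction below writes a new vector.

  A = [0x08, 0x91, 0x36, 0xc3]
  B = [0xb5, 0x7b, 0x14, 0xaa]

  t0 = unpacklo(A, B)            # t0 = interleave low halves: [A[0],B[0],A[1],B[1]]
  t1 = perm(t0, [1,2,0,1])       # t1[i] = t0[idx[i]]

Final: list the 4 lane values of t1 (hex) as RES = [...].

RES = [0xb5, 0x91, 0x08, 0xb5]

  t0: 08 b5 91 7b
  t1: b5 91 08 b5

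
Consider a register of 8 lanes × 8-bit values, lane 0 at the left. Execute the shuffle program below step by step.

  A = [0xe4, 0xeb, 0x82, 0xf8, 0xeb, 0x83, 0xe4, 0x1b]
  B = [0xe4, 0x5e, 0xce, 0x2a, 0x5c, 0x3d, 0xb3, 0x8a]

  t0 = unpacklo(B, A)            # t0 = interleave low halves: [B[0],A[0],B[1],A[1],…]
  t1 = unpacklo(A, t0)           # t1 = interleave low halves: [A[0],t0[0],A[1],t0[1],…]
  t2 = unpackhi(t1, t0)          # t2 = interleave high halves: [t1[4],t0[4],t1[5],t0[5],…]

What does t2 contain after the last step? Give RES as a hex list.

RES = [ 0x82  0xce  0x5e  0x82  0xf8  0x2a  0xeb  0xf8 ]

t0 = [0xe4, 0xe4, 0x5e, 0xeb, 0xce, 0x82, 0x2a, 0xf8]
t1 = [0xe4, 0xe4, 0xeb, 0xe4, 0x82, 0x5e, 0xf8, 0xeb]
t2 = [0x82, 0xce, 0x5e, 0x82, 0xf8, 0x2a, 0xeb, 0xf8]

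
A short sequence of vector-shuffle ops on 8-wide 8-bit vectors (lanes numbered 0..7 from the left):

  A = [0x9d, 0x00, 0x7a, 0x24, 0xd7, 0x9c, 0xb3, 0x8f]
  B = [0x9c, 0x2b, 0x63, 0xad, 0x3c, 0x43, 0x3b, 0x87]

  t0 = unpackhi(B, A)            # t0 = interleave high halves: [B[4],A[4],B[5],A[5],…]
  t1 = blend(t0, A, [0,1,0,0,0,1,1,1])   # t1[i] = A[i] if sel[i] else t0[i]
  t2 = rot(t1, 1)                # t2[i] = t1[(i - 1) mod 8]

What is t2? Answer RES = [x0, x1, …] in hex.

RES = [ 0x8f  0x3c  0x00  0x43  0x9c  0x3b  0x9c  0xb3 ]

  t0: 3c d7 43 9c 3b b3 87 8f
  t1: 3c 00 43 9c 3b 9c b3 8f
  t2: 8f 3c 00 43 9c 3b 9c b3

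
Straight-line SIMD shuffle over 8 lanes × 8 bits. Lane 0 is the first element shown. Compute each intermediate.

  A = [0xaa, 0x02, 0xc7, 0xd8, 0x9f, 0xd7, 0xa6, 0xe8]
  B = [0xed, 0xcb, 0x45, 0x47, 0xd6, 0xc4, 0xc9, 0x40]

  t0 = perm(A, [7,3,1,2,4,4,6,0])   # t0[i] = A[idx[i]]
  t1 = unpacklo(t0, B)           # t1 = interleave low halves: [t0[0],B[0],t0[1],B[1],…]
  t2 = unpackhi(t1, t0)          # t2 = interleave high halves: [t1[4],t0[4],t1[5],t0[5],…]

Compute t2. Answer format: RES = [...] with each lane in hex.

t0 = [0xe8, 0xd8, 0x02, 0xc7, 0x9f, 0x9f, 0xa6, 0xaa]
t1 = [0xe8, 0xed, 0xd8, 0xcb, 0x02, 0x45, 0xc7, 0x47]
t2 = [0x02, 0x9f, 0x45, 0x9f, 0xc7, 0xa6, 0x47, 0xaa]

RES = [ 0x02  0x9f  0x45  0x9f  0xc7  0xa6  0x47  0xaa ]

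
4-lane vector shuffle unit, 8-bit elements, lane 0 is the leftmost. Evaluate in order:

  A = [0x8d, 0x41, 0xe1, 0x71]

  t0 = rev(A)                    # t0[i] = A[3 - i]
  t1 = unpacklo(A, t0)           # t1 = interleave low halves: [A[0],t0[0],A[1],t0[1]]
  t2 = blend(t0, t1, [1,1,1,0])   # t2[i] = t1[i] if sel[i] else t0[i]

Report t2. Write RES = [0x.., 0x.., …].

→ t0 |71|e1|41|8d|
→ t1 |8d|71|41|e1|
→ t2 |8d|71|41|8d|

RES = [0x8d, 0x71, 0x41, 0x8d]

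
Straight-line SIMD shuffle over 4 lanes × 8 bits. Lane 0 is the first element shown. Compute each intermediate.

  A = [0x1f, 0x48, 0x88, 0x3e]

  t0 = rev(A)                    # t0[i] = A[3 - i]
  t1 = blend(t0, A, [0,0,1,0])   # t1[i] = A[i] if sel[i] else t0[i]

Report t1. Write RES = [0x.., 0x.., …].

  t0: 3e 88 48 1f
  t1: 3e 88 88 1f

RES = [ 0x3e  0x88  0x88  0x1f ]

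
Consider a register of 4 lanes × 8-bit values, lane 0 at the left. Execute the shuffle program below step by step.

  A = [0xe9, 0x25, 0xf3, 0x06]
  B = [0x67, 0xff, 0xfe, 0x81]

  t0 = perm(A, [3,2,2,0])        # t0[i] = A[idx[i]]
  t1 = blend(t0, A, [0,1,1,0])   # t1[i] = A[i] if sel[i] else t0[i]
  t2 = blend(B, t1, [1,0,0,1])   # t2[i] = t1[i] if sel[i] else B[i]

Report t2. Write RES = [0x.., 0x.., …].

RES = [0x06, 0xff, 0xfe, 0xe9]

t0 = [0x06, 0xf3, 0xf3, 0xe9]
t1 = [0x06, 0x25, 0xf3, 0xe9]
t2 = [0x06, 0xff, 0xfe, 0xe9]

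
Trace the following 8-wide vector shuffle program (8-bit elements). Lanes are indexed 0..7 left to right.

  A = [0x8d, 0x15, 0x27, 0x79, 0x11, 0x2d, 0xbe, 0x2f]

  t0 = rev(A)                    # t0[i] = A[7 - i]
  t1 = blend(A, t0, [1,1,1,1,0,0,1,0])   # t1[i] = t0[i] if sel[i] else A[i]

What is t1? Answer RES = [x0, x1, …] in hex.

RES = [0x2f, 0xbe, 0x2d, 0x11, 0x11, 0x2d, 0x15, 0x2f]

t0 = [0x2f, 0xbe, 0x2d, 0x11, 0x79, 0x27, 0x15, 0x8d]
t1 = [0x2f, 0xbe, 0x2d, 0x11, 0x11, 0x2d, 0x15, 0x2f]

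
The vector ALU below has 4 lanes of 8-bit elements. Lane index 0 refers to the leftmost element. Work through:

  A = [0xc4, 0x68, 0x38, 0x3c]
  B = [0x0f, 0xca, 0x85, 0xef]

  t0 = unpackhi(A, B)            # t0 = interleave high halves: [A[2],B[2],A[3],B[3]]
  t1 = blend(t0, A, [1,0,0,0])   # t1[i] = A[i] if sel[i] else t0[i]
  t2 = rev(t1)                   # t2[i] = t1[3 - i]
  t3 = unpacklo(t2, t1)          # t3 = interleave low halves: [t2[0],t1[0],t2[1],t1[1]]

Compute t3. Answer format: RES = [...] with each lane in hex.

t0 = [0x38, 0x85, 0x3c, 0xef]
t1 = [0xc4, 0x85, 0x3c, 0xef]
t2 = [0xef, 0x3c, 0x85, 0xc4]
t3 = [0xef, 0xc4, 0x3c, 0x85]

RES = [0xef, 0xc4, 0x3c, 0x85]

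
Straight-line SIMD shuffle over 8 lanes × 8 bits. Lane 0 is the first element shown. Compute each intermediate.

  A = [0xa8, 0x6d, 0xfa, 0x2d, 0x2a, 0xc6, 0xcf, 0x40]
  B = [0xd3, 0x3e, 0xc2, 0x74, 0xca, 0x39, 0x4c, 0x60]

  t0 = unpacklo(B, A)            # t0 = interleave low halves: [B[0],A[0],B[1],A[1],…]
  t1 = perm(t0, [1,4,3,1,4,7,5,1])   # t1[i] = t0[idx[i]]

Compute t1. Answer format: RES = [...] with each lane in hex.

RES = [ 0xa8  0xc2  0x6d  0xa8  0xc2  0x2d  0xfa  0xa8 ]

t0 = [0xd3, 0xa8, 0x3e, 0x6d, 0xc2, 0xfa, 0x74, 0x2d]
t1 = [0xa8, 0xc2, 0x6d, 0xa8, 0xc2, 0x2d, 0xfa, 0xa8]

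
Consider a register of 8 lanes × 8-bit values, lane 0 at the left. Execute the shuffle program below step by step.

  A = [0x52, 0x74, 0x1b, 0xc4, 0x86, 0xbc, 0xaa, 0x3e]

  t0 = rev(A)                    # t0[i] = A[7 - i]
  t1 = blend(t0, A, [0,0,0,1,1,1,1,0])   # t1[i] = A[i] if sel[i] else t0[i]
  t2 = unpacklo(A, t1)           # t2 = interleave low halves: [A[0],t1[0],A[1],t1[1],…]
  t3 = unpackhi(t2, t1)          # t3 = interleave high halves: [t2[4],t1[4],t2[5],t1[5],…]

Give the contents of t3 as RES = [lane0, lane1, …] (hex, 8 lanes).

→ t0 |3e|aa|bc|86|c4|1b|74|52|
→ t1 |3e|aa|bc|c4|86|bc|aa|52|
→ t2 |52|3e|74|aa|1b|bc|c4|c4|
→ t3 |1b|86|bc|bc|c4|aa|c4|52|

RES = [ 0x1b  0x86  0xbc  0xbc  0xc4  0xaa  0xc4  0x52 ]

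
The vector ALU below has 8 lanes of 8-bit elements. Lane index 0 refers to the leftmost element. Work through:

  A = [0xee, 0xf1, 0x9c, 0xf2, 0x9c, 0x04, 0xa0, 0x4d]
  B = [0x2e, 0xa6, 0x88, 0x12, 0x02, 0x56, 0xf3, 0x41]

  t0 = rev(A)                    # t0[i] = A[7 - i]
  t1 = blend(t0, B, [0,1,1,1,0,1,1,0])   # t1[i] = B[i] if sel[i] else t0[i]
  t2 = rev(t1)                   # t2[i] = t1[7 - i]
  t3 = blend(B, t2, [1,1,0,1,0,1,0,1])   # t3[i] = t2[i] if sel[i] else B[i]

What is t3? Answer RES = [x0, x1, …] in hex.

→ t0 |4d|a0|04|9c|f2|9c|f1|ee|
→ t1 |4d|a6|88|12|f2|56|f3|ee|
→ t2 |ee|f3|56|f2|12|88|a6|4d|
→ t3 |ee|f3|88|f2|02|88|f3|4d|

RES = [ 0xee  0xf3  0x88  0xf2  0x02  0x88  0xf3  0x4d ]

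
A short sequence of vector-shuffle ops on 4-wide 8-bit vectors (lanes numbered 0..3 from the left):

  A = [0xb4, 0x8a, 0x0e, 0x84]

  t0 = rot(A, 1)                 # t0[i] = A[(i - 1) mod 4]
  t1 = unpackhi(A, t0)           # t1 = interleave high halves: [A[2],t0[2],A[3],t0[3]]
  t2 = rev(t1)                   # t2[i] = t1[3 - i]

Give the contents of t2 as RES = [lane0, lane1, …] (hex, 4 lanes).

→ t0 |84|b4|8a|0e|
→ t1 |0e|8a|84|0e|
→ t2 |0e|84|8a|0e|

RES = [ 0x0e  0x84  0x8a  0x0e ]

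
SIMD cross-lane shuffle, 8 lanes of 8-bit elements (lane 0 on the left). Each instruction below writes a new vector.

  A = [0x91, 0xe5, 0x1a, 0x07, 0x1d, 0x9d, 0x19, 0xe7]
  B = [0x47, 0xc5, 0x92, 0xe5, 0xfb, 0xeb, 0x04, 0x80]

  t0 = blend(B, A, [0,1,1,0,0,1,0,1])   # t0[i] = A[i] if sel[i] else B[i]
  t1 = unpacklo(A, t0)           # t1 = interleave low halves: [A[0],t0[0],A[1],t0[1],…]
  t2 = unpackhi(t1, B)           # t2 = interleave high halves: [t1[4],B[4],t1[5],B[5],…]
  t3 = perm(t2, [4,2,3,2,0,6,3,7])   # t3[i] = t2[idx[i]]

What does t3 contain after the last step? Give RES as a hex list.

RES = [0x07, 0x1a, 0xeb, 0x1a, 0x1a, 0xe5, 0xeb, 0x80]

→ t0 |47|e5|1a|e5|fb|9d|04|e7|
→ t1 |91|47|e5|e5|1a|1a|07|e5|
→ t2 |1a|fb|1a|eb|07|04|e5|80|
→ t3 |07|1a|eb|1a|1a|e5|eb|80|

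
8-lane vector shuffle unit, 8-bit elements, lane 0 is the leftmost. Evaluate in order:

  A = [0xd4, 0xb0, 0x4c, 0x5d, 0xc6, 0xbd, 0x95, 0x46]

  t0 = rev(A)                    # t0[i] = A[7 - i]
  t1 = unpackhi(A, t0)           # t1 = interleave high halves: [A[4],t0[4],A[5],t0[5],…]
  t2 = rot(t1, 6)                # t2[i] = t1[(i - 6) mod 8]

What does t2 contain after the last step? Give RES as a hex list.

t0 = [0x46, 0x95, 0xbd, 0xc6, 0x5d, 0x4c, 0xb0, 0xd4]
t1 = [0xc6, 0x5d, 0xbd, 0x4c, 0x95, 0xb0, 0x46, 0xd4]
t2 = [0xbd, 0x4c, 0x95, 0xb0, 0x46, 0xd4, 0xc6, 0x5d]

RES = [0xbd, 0x4c, 0x95, 0xb0, 0x46, 0xd4, 0xc6, 0x5d]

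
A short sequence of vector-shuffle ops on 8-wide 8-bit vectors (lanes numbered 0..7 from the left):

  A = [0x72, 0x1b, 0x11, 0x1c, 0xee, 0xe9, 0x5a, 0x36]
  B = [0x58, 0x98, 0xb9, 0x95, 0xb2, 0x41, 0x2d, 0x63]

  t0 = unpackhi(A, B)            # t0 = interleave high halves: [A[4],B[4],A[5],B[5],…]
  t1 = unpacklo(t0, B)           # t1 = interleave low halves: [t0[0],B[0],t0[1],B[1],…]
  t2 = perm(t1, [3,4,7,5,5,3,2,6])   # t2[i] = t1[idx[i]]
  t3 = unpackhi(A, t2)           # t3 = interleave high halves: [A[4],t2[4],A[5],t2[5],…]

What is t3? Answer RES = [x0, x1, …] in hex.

RES = [0xee, 0xb9, 0xe9, 0x98, 0x5a, 0xb2, 0x36, 0x41]

  t0: ee b2 e9 41 5a 2d 36 63
  t1: ee 58 b2 98 e9 b9 41 95
  t2: 98 e9 95 b9 b9 98 b2 41
  t3: ee b9 e9 98 5a b2 36 41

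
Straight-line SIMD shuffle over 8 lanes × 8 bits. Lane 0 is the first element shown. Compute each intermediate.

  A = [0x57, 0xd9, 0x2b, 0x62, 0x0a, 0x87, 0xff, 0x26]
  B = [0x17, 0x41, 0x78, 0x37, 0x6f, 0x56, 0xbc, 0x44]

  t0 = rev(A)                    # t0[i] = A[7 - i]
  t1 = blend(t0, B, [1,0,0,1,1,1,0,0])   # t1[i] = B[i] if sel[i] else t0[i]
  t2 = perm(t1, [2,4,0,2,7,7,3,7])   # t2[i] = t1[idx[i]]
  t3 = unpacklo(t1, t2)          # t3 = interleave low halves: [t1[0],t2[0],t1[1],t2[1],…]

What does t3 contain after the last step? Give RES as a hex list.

→ t0 |26|ff|87|0a|62|2b|d9|57|
→ t1 |17|ff|87|37|6f|56|d9|57|
→ t2 |87|6f|17|87|57|57|37|57|
→ t3 |17|87|ff|6f|87|17|37|87|

RES = [0x17, 0x87, 0xff, 0x6f, 0x87, 0x17, 0x37, 0x87]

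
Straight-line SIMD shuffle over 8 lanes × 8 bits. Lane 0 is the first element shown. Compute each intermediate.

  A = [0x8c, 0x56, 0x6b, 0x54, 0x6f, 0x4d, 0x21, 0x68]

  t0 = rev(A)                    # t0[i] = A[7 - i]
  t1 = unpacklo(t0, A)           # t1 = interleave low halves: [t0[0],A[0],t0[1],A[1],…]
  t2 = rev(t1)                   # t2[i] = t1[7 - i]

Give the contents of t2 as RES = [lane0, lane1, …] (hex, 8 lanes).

RES = [0x54, 0x6f, 0x6b, 0x4d, 0x56, 0x21, 0x8c, 0x68]

  t0: 68 21 4d 6f 54 6b 56 8c
  t1: 68 8c 21 56 4d 6b 6f 54
  t2: 54 6f 6b 4d 56 21 8c 68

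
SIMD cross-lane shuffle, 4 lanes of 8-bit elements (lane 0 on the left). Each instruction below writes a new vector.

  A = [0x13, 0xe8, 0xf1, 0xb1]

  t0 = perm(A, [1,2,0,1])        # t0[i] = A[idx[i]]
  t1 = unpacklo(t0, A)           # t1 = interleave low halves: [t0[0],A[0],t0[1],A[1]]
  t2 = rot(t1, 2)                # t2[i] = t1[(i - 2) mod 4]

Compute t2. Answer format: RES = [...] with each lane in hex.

t0 = [0xe8, 0xf1, 0x13, 0xe8]
t1 = [0xe8, 0x13, 0xf1, 0xe8]
t2 = [0xf1, 0xe8, 0xe8, 0x13]

RES = [0xf1, 0xe8, 0xe8, 0x13]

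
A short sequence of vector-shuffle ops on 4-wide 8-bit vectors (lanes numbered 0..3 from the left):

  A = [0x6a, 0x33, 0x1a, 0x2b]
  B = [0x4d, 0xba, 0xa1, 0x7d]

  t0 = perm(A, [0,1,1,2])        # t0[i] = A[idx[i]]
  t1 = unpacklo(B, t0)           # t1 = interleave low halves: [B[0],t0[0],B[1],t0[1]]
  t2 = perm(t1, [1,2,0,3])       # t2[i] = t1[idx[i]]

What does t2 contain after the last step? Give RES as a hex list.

RES = [0x6a, 0xba, 0x4d, 0x33]

→ t0 |6a|33|33|1a|
→ t1 |4d|6a|ba|33|
→ t2 |6a|ba|4d|33|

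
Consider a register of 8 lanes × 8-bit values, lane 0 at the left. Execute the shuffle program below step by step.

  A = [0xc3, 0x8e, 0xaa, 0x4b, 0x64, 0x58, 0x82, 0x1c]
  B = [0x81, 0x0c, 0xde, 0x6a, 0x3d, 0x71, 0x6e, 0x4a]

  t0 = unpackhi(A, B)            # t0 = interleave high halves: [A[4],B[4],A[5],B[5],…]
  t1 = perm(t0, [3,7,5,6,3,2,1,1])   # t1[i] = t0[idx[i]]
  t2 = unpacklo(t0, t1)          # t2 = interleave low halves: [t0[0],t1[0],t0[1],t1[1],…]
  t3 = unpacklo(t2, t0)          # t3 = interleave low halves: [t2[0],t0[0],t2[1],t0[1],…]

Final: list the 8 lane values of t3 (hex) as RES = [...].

t0 = [0x64, 0x3d, 0x58, 0x71, 0x82, 0x6e, 0x1c, 0x4a]
t1 = [0x71, 0x4a, 0x6e, 0x1c, 0x71, 0x58, 0x3d, 0x3d]
t2 = [0x64, 0x71, 0x3d, 0x4a, 0x58, 0x6e, 0x71, 0x1c]
t3 = [0x64, 0x64, 0x71, 0x3d, 0x3d, 0x58, 0x4a, 0x71]

RES = [ 0x64  0x64  0x71  0x3d  0x3d  0x58  0x4a  0x71 ]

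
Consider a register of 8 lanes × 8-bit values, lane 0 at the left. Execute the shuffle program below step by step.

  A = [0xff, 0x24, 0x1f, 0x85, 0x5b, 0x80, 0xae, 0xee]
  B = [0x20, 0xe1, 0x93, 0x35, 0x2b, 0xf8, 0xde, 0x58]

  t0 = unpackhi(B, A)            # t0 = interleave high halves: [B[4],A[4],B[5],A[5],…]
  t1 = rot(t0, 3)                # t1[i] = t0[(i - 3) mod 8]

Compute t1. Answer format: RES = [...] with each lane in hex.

RES = [0xae, 0x58, 0xee, 0x2b, 0x5b, 0xf8, 0x80, 0xde]

t0 = [0x2b, 0x5b, 0xf8, 0x80, 0xde, 0xae, 0x58, 0xee]
t1 = [0xae, 0x58, 0xee, 0x2b, 0x5b, 0xf8, 0x80, 0xde]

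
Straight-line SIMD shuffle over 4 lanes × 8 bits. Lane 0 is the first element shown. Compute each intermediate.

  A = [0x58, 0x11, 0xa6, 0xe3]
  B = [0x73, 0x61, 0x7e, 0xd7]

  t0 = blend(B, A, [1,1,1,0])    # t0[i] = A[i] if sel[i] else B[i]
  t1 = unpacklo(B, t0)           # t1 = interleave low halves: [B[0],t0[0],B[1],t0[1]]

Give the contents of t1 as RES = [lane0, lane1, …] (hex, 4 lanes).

  t0: 58 11 a6 d7
  t1: 73 58 61 11

RES = [ 0x73  0x58  0x61  0x11 ]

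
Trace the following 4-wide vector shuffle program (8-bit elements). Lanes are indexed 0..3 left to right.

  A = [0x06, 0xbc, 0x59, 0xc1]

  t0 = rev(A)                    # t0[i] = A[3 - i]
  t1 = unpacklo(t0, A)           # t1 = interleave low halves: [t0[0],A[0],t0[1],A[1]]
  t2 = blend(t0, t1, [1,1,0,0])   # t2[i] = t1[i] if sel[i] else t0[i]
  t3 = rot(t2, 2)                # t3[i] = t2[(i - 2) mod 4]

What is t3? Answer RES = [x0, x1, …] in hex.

t0 = [0xc1, 0x59, 0xbc, 0x06]
t1 = [0xc1, 0x06, 0x59, 0xbc]
t2 = [0xc1, 0x06, 0xbc, 0x06]
t3 = [0xbc, 0x06, 0xc1, 0x06]

RES = [ 0xbc  0x06  0xc1  0x06 ]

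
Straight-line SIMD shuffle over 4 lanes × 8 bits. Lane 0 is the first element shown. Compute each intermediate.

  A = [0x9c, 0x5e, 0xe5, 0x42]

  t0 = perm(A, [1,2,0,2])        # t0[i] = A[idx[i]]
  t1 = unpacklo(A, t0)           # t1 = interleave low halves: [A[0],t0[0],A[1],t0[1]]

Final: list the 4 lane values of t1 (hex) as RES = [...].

t0 = [0x5e, 0xe5, 0x9c, 0xe5]
t1 = [0x9c, 0x5e, 0x5e, 0xe5]

RES = [ 0x9c  0x5e  0x5e  0xe5 ]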